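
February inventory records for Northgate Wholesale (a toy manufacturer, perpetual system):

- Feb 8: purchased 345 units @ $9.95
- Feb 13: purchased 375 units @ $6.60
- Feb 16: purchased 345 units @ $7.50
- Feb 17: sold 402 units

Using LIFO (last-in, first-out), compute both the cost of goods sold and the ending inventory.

COGS = $2,963.70; ending inventory = $5,531.55

Feb 17, 402 sold [LIFO — newest first]: 345 @ $7.50 + 57 @ $6.60 = $2,963.70
Ending inventory: 345 @ $9.95 + 318 @ $6.60 = $5,531.55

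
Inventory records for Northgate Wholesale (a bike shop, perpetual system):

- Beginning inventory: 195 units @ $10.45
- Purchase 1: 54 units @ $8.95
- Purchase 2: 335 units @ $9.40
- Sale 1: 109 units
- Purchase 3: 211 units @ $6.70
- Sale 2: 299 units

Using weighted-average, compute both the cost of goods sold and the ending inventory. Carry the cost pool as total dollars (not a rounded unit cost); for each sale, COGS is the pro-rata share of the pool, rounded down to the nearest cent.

COGS = $3,684.53; ending inventory = $3,399.22

After Beginning: 195 on hand, pool $2,037.75 (≈ $10.4500 each)
After Purchase 1: 249 on hand, pool $2,521.05 (≈ $10.1247 each)
After Purchase 2: 584 on hand, pool $5,670.05 (≈ $9.7090 each)
Sale 1, sell 109: 109/584 × $5,670.05 → $1,058.27
After Purchase 3: 686 on hand, pool $6,025.48 (≈ $8.7835 each)
Sale 2, sell 299: 299/686 × $6,025.48 → $2,626.26
Total COGS = $1,058.27 + $2,626.26 = $3,684.53
Ending inventory (cost pool remaining) = $3,399.22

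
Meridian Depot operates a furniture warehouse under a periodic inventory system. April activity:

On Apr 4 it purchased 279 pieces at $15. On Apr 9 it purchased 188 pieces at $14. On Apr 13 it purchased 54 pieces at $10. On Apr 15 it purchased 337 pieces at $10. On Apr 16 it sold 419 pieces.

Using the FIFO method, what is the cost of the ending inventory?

Apr 16, 419 sold [FIFO — oldest first]: 279 @ $15 + 140 @ $14 = $6,145
Ending inventory: 48 @ $14 + 54 @ $10 + 337 @ $10 = $4,582

Ending inventory = $4,582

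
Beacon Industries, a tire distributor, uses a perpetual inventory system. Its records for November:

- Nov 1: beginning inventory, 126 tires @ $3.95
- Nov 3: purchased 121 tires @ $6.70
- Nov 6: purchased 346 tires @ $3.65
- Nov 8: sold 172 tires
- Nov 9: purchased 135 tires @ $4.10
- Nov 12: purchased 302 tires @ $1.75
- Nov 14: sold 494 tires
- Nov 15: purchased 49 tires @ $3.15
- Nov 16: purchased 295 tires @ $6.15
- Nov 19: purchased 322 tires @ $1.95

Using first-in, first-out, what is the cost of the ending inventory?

Nov 8, 172 sold [FIFO — oldest first]: 126 @ $3.95 + 46 @ $6.70 = $805.90
Nov 14, 494 sold [FIFO — oldest first]: 75 @ $6.70 + 346 @ $3.65 + 73 @ $4.10 = $2,064.70
Total COGS = $805.90 + $2,064.70 = $2,870.60
Ending inventory: 62 @ $4.10 + 302 @ $1.75 + 49 @ $3.15 + 295 @ $6.15 + 322 @ $1.95 = $3,379.20

Ending inventory = $3,379.20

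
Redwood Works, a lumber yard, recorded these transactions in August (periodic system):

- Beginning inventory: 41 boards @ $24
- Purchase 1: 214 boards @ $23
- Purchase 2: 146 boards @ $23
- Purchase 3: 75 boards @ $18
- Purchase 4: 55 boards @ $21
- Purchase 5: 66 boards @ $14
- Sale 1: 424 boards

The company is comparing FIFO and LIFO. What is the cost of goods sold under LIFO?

FIFO COGS: 41 @ $24 + 214 @ $23 + 146 @ $23 + 23 @ $18 = $9,678
LIFO COGS: 66 @ $14 + 55 @ $21 + 75 @ $18 + 146 @ $23 + 82 @ $23 = $8,673

COGS = $8,673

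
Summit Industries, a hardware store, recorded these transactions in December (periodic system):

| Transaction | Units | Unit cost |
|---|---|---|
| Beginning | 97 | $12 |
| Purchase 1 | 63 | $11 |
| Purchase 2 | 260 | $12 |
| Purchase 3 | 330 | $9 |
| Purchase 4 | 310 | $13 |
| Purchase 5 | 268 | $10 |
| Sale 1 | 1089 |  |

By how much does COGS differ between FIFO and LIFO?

FIFO COGS: 97 @ $12 + 63 @ $11 + 260 @ $12 + 330 @ $9 + 310 @ $13 + 29 @ $10 = $12,267
LIFO COGS: 268 @ $10 + 310 @ $13 + 330 @ $9 + 181 @ $12 = $11,852
Difference = |$12,267 − $11,852| = $415

$415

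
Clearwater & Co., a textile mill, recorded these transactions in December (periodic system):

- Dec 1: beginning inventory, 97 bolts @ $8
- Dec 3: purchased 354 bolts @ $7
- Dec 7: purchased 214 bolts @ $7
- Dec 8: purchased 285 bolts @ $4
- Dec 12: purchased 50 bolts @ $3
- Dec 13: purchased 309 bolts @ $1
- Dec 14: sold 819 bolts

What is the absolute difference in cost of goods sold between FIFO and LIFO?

FIFO COGS: 97 @ $8 + 354 @ $7 + 214 @ $7 + 154 @ $4 = $5,368
LIFO COGS: 309 @ $1 + 50 @ $3 + 285 @ $4 + 175 @ $7 = $2,824
Difference = |$5,368 − $2,824| = $2,544

$2,544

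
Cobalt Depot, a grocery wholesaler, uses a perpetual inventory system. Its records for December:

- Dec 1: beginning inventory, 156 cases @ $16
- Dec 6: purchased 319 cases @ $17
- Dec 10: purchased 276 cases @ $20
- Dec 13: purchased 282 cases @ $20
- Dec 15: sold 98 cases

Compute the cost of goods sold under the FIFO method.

Dec 15, 98 sold [FIFO — oldest first]: 98 @ $16 = $1,568
Ending inventory: 58 @ $16 + 319 @ $17 + 276 @ $20 + 282 @ $20 = $17,511

COGS = $1,568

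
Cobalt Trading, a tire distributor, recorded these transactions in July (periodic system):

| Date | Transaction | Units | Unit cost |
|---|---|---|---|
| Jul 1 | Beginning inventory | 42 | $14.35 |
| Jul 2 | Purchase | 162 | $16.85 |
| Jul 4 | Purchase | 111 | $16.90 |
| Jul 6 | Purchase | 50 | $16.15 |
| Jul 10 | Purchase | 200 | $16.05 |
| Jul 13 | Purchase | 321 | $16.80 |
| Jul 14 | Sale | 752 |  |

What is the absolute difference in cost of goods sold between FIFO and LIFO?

FIFO COGS: 42 @ $14.35 + 162 @ $16.85 + 111 @ $16.90 + 50 @ $16.15 + 200 @ $16.05 + 187 @ $16.80 = $12,367.40
LIFO COGS: 321 @ $16.80 + 200 @ $16.05 + 50 @ $16.15 + 111 @ $16.90 + 70 @ $16.85 = $12,465.70
Difference = |$12,367.40 − $12,465.70| = $98.30

$98.30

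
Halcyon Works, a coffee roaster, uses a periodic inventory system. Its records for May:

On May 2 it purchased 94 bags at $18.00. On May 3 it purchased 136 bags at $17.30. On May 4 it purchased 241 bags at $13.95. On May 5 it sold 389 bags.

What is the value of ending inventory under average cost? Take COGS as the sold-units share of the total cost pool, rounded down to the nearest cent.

May 5, sell 389: 389/471 × $7,406.75 → $6,117.25
Ending inventory (cost pool remaining) = $1,289.50

Ending inventory = $1,289.50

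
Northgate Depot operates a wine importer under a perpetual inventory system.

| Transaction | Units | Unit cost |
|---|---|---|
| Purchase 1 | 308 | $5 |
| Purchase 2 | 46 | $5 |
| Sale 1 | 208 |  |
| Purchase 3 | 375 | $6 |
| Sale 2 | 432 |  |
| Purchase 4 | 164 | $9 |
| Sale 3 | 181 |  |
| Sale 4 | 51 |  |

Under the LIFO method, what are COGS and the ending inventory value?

Sale 1 (208) [LIFO — newest first]: 46 @ $5 + 162 @ $5 = $1,040
Sale 2 (432) [LIFO — newest first]: 375 @ $6 + 57 @ $5 = $2,535
Sale 3 (181) [LIFO — newest first]: 164 @ $9 + 17 @ $5 = $1,561
Sale 4 (51) [LIFO — newest first]: 51 @ $5 = $255
Total COGS = $1,040 + $2,535 + $1,561 + $255 = $5,391
Ending inventory: 21 @ $5 = $105

COGS = $5,391; ending inventory = $105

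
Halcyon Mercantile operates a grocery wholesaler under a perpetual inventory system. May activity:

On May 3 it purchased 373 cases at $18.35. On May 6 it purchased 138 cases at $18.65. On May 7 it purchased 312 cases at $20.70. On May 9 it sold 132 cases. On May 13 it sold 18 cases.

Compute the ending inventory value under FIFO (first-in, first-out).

Ending inventory = $13,124.15

May 9, 132 sold [FIFO — oldest first]: 132 @ $18.35 = $2,422.20
May 13, 18 sold [FIFO — oldest first]: 18 @ $18.35 = $330.30
Total COGS = $2,422.20 + $330.30 = $2,752.50
Ending inventory: 223 @ $18.35 + 138 @ $18.65 + 312 @ $20.70 = $13,124.15
Check: goods available $15,876.65 = COGS $2,752.50 + ending $13,124.15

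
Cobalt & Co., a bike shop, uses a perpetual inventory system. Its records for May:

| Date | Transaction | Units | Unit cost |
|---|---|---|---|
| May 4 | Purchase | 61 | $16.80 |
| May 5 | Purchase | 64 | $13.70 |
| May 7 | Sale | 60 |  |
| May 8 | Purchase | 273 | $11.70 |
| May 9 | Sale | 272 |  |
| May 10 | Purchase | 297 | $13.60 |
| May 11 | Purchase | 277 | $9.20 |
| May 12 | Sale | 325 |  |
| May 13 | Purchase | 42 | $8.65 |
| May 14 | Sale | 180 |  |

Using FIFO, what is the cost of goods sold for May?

COGS = $10,441.30

May 7, 60 sold [FIFO — oldest first]: 60 @ $16.80 = $1,008.00
May 9, 272 sold [FIFO — oldest first]: 1 @ $16.80 + 64 @ $13.70 + 207 @ $11.70 = $3,315.50
May 12, 325 sold [FIFO — oldest first]: 66 @ $11.70 + 259 @ $13.60 = $4,294.60
May 14, 180 sold [FIFO — oldest first]: 38 @ $13.60 + 142 @ $9.20 = $1,823.20
Total COGS = $1,008.00 + $3,315.50 + $4,294.60 + $1,823.20 = $10,441.30
Ending inventory: 135 @ $9.20 + 42 @ $8.65 = $1,605.30
Check: goods available $12,046.60 = COGS $10,441.30 + ending $1,605.30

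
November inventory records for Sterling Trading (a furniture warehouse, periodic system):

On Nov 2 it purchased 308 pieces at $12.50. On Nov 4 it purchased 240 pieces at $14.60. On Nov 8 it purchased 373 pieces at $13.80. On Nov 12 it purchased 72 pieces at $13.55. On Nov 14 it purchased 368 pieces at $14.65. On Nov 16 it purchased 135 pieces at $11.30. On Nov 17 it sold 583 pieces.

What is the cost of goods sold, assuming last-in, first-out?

Nov 17, 583 sold [LIFO — newest first]: 135 @ $11.30 + 368 @ $14.65 + 72 @ $13.55 + 8 @ $13.80 = $8,002.70
Ending inventory: 308 @ $12.50 + 240 @ $14.60 + 365 @ $13.80 = $12,391.00

COGS = $8,002.70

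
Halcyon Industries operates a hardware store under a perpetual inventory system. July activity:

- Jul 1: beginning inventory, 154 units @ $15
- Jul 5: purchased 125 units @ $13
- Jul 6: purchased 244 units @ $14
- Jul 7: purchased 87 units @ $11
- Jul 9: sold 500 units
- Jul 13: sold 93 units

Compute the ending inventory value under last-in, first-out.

Jul 9, 500 sold [LIFO — newest first]: 87 @ $11 + 244 @ $14 + 125 @ $13 + 44 @ $15 = $6,658
Jul 13, 93 sold [LIFO — newest first]: 93 @ $15 = $1,395
Total COGS = $6,658 + $1,395 = $8,053
Ending inventory: 17 @ $15 = $255

Ending inventory = $255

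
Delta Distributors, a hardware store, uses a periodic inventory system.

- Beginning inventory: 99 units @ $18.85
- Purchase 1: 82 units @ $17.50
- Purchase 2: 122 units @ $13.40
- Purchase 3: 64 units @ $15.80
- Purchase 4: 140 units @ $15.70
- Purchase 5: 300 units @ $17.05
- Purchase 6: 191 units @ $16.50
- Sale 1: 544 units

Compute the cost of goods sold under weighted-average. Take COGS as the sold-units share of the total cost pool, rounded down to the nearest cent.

COGS = $8,945.82

Sale 1, sell 544: 544/998 × $16,411.65 → $8,945.82
Ending inventory (cost pool remaining) = $7,465.83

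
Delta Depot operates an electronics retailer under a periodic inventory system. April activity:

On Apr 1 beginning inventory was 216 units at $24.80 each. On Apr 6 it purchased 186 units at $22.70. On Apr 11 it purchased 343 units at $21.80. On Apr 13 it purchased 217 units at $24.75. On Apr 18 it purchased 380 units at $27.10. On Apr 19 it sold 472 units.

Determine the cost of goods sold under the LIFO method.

Apr 19, 472 sold [LIFO — newest first]: 380 @ $27.10 + 92 @ $24.75 = $12,575.00
Ending inventory: 216 @ $24.80 + 186 @ $22.70 + 343 @ $21.80 + 125 @ $24.75 = $20,150.15

COGS = $12,575.00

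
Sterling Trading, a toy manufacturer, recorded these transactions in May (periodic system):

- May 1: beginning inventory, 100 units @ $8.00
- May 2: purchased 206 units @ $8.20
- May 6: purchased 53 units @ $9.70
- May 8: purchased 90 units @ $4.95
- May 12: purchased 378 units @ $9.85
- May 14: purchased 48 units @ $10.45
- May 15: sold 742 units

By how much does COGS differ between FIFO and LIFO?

FIFO COGS: 100 @ $8.00 + 206 @ $8.20 + 53 @ $9.70 + 90 @ $4.95 + 293 @ $9.85 = $6,334.85
LIFO COGS: 48 @ $10.45 + 378 @ $9.85 + 90 @ $4.95 + 53 @ $9.70 + 173 @ $8.20 = $6,603.10
Difference = |$6,334.85 − $6,603.10| = $268.25

$268.25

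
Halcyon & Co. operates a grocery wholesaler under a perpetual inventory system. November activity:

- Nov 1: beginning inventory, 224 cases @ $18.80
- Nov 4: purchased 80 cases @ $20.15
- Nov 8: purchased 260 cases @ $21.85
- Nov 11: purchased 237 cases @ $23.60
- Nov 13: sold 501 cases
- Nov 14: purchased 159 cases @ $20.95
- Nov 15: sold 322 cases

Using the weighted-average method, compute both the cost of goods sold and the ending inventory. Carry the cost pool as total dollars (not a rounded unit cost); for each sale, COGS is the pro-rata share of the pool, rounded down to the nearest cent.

COGS = $17,522.92; ending inventory = $2,905.53

After Nov 1: 224 on hand, pool $4,211.20 (≈ $18.8000 each)
After Nov 4: 304 on hand, pool $5,823.20 (≈ $19.1553 each)
After Nov 8: 564 on hand, pool $11,504.20 (≈ $20.3975 each)
After Nov 11: 801 on hand, pool $17,097.40 (≈ $21.3451 each)
Nov 13, sell 501: 501/801 × $17,097.40 → $10,693.87
After Nov 14: 459 on hand, pool $9,734.58 (≈ $21.2082 each)
Nov 15, sell 322: 322/459 × $9,734.58 → $6,829.05
Total COGS = $10,693.87 + $6,829.05 = $17,522.92
Ending inventory (cost pool remaining) = $2,905.53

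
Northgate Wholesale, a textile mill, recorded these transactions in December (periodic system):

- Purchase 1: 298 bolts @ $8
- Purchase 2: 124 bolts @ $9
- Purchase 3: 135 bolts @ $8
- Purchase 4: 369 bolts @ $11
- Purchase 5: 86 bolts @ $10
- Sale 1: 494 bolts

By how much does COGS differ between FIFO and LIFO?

FIFO COGS: 298 @ $8 + 124 @ $9 + 72 @ $8 = $4,076
LIFO COGS: 86 @ $10 + 369 @ $11 + 39 @ $8 = $5,231
Difference = |$4,076 − $5,231| = $1,155

$1,155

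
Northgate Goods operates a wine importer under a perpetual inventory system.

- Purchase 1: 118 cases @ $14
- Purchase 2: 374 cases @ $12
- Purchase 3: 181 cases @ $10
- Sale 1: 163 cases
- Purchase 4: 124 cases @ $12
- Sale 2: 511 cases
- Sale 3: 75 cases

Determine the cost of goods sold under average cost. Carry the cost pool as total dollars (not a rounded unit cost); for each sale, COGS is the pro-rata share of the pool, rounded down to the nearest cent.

COGS = $8,869.22

After Purchase 1: 118 on hand, pool $1,652.00 (≈ $14.0000 each)
After Purchase 2: 492 on hand, pool $6,140.00 (≈ $12.4797 each)
After Purchase 3: 673 on hand, pool $7,950.00 (≈ $11.8128 each)
Sale 1, sell 163: 163/673 × $7,950.00 → $1,925.48
After Purchase 4: 634 on hand, pool $7,512.52 (≈ $11.8494 each)
Sale 2, sell 511: 511/634 × $7,512.52 → $6,055.04
Sale 3, sell 75: 75/123 × $1,457.48 → $888.70
Total COGS = $1,925.48 + $6,055.04 + $888.70 = $8,869.22
Ending inventory (cost pool remaining) = $568.78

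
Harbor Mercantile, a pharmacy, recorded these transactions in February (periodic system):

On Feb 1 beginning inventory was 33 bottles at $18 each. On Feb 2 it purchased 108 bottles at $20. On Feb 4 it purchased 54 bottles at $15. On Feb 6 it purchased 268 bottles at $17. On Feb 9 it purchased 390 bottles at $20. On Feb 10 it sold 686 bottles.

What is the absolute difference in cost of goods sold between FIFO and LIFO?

$196

FIFO COGS: 33 @ $18 + 108 @ $20 + 54 @ $15 + 268 @ $17 + 223 @ $20 = $12,580
LIFO COGS: 390 @ $20 + 268 @ $17 + 28 @ $15 = $12,776
Difference = |$12,580 − $12,776| = $196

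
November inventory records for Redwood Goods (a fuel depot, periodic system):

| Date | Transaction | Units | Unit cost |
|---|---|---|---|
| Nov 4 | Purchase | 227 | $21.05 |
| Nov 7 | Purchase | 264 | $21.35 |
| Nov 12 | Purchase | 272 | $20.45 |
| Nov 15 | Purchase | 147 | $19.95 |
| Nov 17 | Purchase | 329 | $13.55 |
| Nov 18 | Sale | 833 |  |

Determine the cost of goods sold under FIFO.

COGS = $17,373.65

Nov 18, 833 sold [FIFO — oldest first]: 227 @ $21.05 + 264 @ $21.35 + 272 @ $20.45 + 70 @ $19.95 = $17,373.65
Ending inventory: 77 @ $19.95 + 329 @ $13.55 = $5,994.10
Check: goods available $23,367.75 = COGS $17,373.65 + ending $5,994.10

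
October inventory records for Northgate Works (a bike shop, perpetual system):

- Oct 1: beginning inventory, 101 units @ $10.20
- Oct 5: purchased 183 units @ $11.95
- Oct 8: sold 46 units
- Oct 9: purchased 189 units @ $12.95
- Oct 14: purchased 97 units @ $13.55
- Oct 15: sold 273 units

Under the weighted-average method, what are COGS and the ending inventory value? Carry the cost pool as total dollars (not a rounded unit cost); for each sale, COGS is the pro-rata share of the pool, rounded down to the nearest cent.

COGS = $3,885.57; ending inventory = $3,093.38

After Oct 1: 101 on hand, pool $1,030.20 (≈ $10.2000 each)
After Oct 5: 284 on hand, pool $3,217.05 (≈ $11.3276 each)
Oct 8, sell 46: 46/284 × $3,217.05 → $521.07
After Oct 9: 427 on hand, pool $5,143.53 (≈ $12.0457 each)
After Oct 14: 524 on hand, pool $6,457.88 (≈ $12.3242 each)
Oct 15, sell 273: 273/524 × $6,457.88 → $3,364.50
Total COGS = $521.07 + $3,364.50 = $3,885.57
Ending inventory (cost pool remaining) = $3,093.38
Check: goods available $6,978.95 = COGS $3,885.57 + ending $3,093.38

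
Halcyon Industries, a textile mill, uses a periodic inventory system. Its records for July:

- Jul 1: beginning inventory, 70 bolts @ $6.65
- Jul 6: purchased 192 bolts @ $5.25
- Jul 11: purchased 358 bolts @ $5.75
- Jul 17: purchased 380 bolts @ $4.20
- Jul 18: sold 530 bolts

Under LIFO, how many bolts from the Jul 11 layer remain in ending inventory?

208

Jul 18, 530 sold [LIFO — newest first]: 380 @ $4.20 + 150 @ $5.75 = $2,458.50
Ending inventory: 70 @ $6.65 + 192 @ $5.25 + 208 @ $5.75 = $2,669.50
Check: goods available $5,128.00 = COGS $2,458.50 + ending $2,669.50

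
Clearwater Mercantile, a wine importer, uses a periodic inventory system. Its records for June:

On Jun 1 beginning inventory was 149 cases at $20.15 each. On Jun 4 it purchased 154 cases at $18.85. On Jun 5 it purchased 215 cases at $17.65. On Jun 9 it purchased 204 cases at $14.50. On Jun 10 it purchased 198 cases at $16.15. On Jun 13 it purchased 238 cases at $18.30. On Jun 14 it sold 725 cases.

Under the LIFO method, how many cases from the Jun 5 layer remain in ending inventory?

Jun 14, 725 sold [LIFO — newest first]: 238 @ $18.30 + 198 @ $16.15 + 204 @ $14.50 + 85 @ $17.65 = $12,011.35
Ending inventory: 149 @ $20.15 + 154 @ $18.85 + 130 @ $17.65 = $8,199.75
Check: goods available $20,211.10 = COGS $12,011.35 + ending $8,199.75

130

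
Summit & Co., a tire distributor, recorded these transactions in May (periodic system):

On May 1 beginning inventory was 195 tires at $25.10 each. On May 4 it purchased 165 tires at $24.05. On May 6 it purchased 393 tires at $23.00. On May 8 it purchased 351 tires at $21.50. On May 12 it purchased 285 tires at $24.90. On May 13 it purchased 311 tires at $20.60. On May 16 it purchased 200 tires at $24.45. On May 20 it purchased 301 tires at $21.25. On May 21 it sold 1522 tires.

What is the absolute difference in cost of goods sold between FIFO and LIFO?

FIFO COGS: 195 @ $25.10 + 165 @ $24.05 + 393 @ $23.00 + 351 @ $21.50 + 285 @ $24.90 + 133 @ $20.60 = $35,284.55
LIFO COGS: 301 @ $21.25 + 200 @ $24.45 + 311 @ $20.60 + 285 @ $24.90 + 351 @ $21.50 + 74 @ $23.00 = $34,037.85
Difference = |$35,284.55 − $34,037.85| = $1,246.70

$1,246.70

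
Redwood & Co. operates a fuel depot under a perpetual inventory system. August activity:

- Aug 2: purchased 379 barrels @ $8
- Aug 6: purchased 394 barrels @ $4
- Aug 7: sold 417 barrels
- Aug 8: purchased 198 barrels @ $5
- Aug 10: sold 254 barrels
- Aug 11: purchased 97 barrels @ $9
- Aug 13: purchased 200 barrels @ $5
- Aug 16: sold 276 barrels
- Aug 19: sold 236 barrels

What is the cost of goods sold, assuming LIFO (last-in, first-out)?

Aug 7, 417 sold [LIFO — newest first]: 394 @ $4 + 23 @ $8 = $1,760
Aug 10, 254 sold [LIFO — newest first]: 198 @ $5 + 56 @ $8 = $1,438
Aug 16, 276 sold [LIFO — newest first]: 200 @ $5 + 76 @ $9 = $1,684
Aug 19, 236 sold [LIFO — newest first]: 21 @ $9 + 215 @ $8 = $1,909
Total COGS = $1,760 + $1,438 + $1,684 + $1,909 = $6,791
Ending inventory: 85 @ $8 = $680

COGS = $6,791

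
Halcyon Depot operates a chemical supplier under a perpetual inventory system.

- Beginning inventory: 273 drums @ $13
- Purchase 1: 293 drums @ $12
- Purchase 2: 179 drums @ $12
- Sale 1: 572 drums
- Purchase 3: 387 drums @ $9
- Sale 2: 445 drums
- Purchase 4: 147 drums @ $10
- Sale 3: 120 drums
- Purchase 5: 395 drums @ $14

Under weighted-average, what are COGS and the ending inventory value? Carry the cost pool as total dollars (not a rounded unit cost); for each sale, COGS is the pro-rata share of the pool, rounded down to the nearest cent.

After Beginning: 273 on hand, pool $3,549.00 (≈ $13.0000 each)
After Purchase 1: 566 on hand, pool $7,065.00 (≈ $12.4823 each)
After Purchase 2: 745 on hand, pool $9,213.00 (≈ $12.3664 each)
Sale 1, sell 572: 572/745 × $9,213.00 → $7,073.60
After Purchase 3: 560 on hand, pool $5,622.40 (≈ $10.0400 each)
Sale 2, sell 445: 445/560 × $5,622.40 → $4,467.80
After Purchase 4: 262 on hand, pool $2,624.60 (≈ $10.0176 each)
Sale 3, sell 120: 120/262 × $2,624.60 → $1,202.10
After Purchase 5: 537 on hand, pool $6,952.50 (≈ $12.9469 each)
Total COGS = $7,073.60 + $4,467.80 + $1,202.10 = $12,743.50
Ending inventory (cost pool remaining) = $6,952.50
Check: goods available $19,696.00 = COGS $12,743.50 + ending $6,952.50

COGS = $12,743.50; ending inventory = $6,952.50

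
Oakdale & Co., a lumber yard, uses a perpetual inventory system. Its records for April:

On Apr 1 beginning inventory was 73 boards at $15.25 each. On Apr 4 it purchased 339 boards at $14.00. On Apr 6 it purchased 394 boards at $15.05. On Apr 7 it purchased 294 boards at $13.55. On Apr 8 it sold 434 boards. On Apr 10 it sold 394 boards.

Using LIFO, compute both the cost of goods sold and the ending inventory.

Apr 8, 434 sold [LIFO — newest first]: 294 @ $13.55 + 140 @ $15.05 = $6,090.70
Apr 10, 394 sold [LIFO — newest first]: 254 @ $15.05 + 140 @ $14.00 = $5,782.70
Total COGS = $6,090.70 + $5,782.70 = $11,873.40
Ending inventory: 73 @ $15.25 + 199 @ $14.00 = $3,899.25

COGS = $11,873.40; ending inventory = $3,899.25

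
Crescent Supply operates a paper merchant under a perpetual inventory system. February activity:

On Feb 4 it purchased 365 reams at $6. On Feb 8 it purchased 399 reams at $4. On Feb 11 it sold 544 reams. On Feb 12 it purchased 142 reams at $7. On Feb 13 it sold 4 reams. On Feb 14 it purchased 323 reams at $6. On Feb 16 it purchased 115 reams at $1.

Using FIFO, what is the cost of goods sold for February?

Feb 11, 544 sold [FIFO — oldest first]: 365 @ $6 + 179 @ $4 = $2,906
Feb 13, 4 sold [FIFO — oldest first]: 4 @ $4 = $16
Total COGS = $2,906 + $16 = $2,922
Ending inventory: 216 @ $4 + 142 @ $7 + 323 @ $6 + 115 @ $1 = $3,911
Check: goods available $6,833 = COGS $2,922 + ending $3,911

COGS = $2,922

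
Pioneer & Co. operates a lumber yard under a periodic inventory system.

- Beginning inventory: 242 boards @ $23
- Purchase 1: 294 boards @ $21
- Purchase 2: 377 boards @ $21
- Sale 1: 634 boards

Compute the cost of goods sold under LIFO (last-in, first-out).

COGS = $13,314

Sale 1 (634) [LIFO — newest first]: 377 @ $21 + 257 @ $21 = $13,314
Ending inventory: 242 @ $23 + 37 @ $21 = $6,343
Check: goods available $19,657 = COGS $13,314 + ending $6,343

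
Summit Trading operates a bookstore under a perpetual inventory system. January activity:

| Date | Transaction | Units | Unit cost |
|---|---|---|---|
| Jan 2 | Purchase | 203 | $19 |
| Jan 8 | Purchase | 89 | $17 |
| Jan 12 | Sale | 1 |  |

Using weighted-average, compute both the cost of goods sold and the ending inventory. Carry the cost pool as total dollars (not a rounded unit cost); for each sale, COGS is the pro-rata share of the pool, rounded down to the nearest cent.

After Jan 2: 203 on hand, pool $3,857.00 (≈ $19.0000 each)
After Jan 8: 292 on hand, pool $5,370.00 (≈ $18.3904 each)
Jan 12, sell 1: 1/292 × $5,370.00 → $18.39
Ending inventory (cost pool remaining) = $5,351.61
Check: goods available $5,370.00 = COGS $18.39 + ending $5,351.61

COGS = $18.39; ending inventory = $5,351.61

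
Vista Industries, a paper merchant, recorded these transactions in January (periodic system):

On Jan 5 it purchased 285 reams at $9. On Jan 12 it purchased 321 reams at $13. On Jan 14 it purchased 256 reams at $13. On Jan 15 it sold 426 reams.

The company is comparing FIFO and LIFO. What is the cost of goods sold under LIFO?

COGS = $5,538

FIFO COGS: 285 @ $9 + 141 @ $13 = $4,398
LIFO COGS: 256 @ $13 + 170 @ $13 = $5,538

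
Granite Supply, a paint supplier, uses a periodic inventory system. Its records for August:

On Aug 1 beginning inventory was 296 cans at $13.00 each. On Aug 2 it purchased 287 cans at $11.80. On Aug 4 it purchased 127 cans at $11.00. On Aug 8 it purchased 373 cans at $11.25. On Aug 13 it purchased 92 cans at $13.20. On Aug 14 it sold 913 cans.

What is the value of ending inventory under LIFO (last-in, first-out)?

Aug 14, 913 sold [LIFO — newest first]: 92 @ $13.20 + 373 @ $11.25 + 127 @ $11.00 + 287 @ $11.80 + 34 @ $13.00 = $10,636.25
Ending inventory: 262 @ $13.00 = $3,406.00
Check: goods available $14,042.25 = COGS $10,636.25 + ending $3,406.00

Ending inventory = $3,406.00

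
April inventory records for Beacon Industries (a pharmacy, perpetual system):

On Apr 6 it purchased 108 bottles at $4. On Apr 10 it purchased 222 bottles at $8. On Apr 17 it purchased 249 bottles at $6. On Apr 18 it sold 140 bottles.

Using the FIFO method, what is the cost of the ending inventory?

Apr 18, 140 sold [FIFO — oldest first]: 108 @ $4 + 32 @ $8 = $688
Ending inventory: 190 @ $8 + 249 @ $6 = $3,014

Ending inventory = $3,014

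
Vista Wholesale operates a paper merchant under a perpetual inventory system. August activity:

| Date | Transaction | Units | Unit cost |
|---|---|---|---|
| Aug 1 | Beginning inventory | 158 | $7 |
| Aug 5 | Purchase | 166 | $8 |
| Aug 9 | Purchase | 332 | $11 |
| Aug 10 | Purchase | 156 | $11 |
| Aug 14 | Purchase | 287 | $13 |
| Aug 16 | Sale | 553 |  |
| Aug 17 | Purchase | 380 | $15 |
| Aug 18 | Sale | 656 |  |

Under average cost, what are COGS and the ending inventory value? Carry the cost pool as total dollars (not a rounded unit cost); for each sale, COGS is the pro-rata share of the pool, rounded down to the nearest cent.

COGS = $13,900.34; ending inventory = $3,332.66

After Aug 1: 158 on hand, pool $1,106.00 (≈ $7.0000 each)
After Aug 5: 324 on hand, pool $2,434.00 (≈ $7.5123 each)
After Aug 9: 656 on hand, pool $6,086.00 (≈ $9.2774 each)
After Aug 10: 812 on hand, pool $7,802.00 (≈ $9.6084 each)
After Aug 14: 1099 on hand, pool $11,533.00 (≈ $10.4941 each)
Aug 16, sell 553: 553/1099 × $11,533.00 → $5,803.22
After Aug 17: 926 on hand, pool $11,429.78 (≈ $12.3432 each)
Aug 18, sell 656: 656/926 × $11,429.78 → $8,097.12
Total COGS = $5,803.22 + $8,097.12 = $13,900.34
Ending inventory (cost pool remaining) = $3,332.66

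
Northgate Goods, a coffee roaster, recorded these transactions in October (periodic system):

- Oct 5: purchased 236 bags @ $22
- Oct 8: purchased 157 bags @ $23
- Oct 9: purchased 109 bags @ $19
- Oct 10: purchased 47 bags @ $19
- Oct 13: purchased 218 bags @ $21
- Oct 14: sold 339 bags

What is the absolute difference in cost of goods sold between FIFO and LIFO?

$684

FIFO COGS: 236 @ $22 + 103 @ $23 = $7,561
LIFO COGS: 218 @ $21 + 47 @ $19 + 74 @ $19 = $6,877
Difference = |$7,561 − $6,877| = $684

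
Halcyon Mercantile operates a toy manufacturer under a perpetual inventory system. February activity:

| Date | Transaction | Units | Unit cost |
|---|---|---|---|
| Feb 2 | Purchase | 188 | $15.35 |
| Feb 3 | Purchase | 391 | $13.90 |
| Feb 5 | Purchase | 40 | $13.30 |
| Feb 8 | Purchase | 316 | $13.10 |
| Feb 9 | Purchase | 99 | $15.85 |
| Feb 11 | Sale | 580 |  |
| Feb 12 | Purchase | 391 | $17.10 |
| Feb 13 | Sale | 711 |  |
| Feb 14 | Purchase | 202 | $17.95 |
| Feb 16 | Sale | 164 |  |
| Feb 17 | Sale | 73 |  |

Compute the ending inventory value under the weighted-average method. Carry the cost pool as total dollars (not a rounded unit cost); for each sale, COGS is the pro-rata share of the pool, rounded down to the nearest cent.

After Feb 2: 188 on hand, pool $2,885.80 (≈ $15.3500 each)
After Feb 3: 579 on hand, pool $8,320.70 (≈ $14.3708 each)
After Feb 5: 619 on hand, pool $8,852.70 (≈ $14.3016 each)
After Feb 8: 935 on hand, pool $12,992.30 (≈ $13.8955 each)
After Feb 9: 1034 on hand, pool $14,561.45 (≈ $14.0826 each)
Feb 11, sell 580: 580/1034 × $14,561.45 → $8,167.93
After Feb 12: 845 on hand, pool $13,079.62 (≈ $15.4788 each)
Feb 13, sell 711: 711/845 × $13,079.62 → $11,005.45
After Feb 14: 336 on hand, pool $5,700.07 (≈ $16.9645 each)
Feb 16, sell 164: 164/336 × $5,700.07 → $2,782.17
Feb 17, sell 73: 73/172 × $2,917.90 → $1,238.41
Total COGS = $8,167.93 + $11,005.45 + $2,782.17 + $1,238.41 = $23,193.96
Ending inventory (cost pool remaining) = $1,679.49

Ending inventory = $1,679.49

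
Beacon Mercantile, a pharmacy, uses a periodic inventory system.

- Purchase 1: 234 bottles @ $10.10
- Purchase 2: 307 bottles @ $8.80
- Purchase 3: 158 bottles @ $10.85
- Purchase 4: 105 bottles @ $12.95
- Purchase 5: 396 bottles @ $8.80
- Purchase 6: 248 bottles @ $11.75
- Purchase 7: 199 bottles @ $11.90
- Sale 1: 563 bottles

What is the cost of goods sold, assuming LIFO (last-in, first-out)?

Sale 1 (563) [LIFO — newest first]: 199 @ $11.90 + 248 @ $11.75 + 116 @ $8.80 = $6,302.90
Ending inventory: 234 @ $10.10 + 307 @ $8.80 + 158 @ $10.85 + 105 @ $12.95 + 280 @ $8.80 = $10,603.05

COGS = $6,302.90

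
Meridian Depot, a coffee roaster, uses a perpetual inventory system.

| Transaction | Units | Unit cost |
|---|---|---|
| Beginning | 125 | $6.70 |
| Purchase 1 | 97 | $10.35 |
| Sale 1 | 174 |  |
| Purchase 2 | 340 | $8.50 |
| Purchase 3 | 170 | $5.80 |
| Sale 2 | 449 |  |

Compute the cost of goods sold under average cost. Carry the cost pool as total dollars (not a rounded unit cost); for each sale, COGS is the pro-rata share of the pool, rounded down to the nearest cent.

COGS = $4,882.53

After Beginning: 125 on hand, pool $837.50 (≈ $6.7000 each)
After Purchase 1: 222 on hand, pool $1,841.45 (≈ $8.2948 each)
Sale 1, sell 174: 174/222 × $1,841.45 → $1,443.29
After Purchase 2: 388 on hand, pool $3,288.16 (≈ $8.4746 each)
After Purchase 3: 558 on hand, pool $4,274.16 (≈ $7.6598 each)
Sale 2, sell 449: 449/558 × $4,274.16 → $3,439.24
Total COGS = $1,443.29 + $3,439.24 = $4,882.53
Ending inventory (cost pool remaining) = $834.92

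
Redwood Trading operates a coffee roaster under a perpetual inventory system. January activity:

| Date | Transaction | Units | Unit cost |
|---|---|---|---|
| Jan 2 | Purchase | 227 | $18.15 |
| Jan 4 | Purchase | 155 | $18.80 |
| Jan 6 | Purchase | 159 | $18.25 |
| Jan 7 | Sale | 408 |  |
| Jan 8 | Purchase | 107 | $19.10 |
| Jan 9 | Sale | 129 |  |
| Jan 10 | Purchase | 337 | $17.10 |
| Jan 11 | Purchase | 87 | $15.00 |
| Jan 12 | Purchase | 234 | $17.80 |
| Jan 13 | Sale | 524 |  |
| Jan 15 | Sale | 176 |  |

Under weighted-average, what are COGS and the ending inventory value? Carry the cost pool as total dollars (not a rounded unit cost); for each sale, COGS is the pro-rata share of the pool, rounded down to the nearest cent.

After Jan 2: 227 on hand, pool $4,120.05 (≈ $18.1500 each)
After Jan 4: 382 on hand, pool $7,034.05 (≈ $18.4137 each)
After Jan 6: 541 on hand, pool $9,935.80 (≈ $18.3656 each)
Jan 7, sell 408: 408/541 × $9,935.80 → $7,493.17
After Jan 8: 240 on hand, pool $4,486.33 (≈ $18.6930 each)
Jan 9, sell 129: 129/240 × $4,486.33 → $2,411.40
After Jan 10: 448 on hand, pool $7,837.63 (≈ $17.4947 each)
After Jan 11: 535 on hand, pool $9,142.63 (≈ $17.0890 each)
After Jan 12: 769 on hand, pool $13,307.83 (≈ $17.3054 each)
Jan 13, sell 524: 524/769 × $13,307.83 → $9,068.01
Jan 15, sell 176: 176/245 × $4,239.82 → $3,045.74
Total COGS = $7,493.17 + $2,411.40 + $9,068.01 + $3,045.74 = $22,018.32
Ending inventory (cost pool remaining) = $1,194.08

COGS = $22,018.32; ending inventory = $1,194.08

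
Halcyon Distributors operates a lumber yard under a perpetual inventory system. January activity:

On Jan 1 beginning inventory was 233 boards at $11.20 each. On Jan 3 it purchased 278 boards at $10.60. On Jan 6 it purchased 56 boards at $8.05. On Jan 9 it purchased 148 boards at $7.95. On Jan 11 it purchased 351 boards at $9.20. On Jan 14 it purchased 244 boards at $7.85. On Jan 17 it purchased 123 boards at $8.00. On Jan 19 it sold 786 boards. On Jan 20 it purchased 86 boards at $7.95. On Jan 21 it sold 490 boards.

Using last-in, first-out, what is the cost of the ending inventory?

Jan 19, 786 sold [LIFO — newest first]: 123 @ $8.00 + 244 @ $7.85 + 351 @ $9.20 + 68 @ $7.95 = $6,669.20
Jan 21, 490 sold [LIFO — newest first]: 86 @ $7.95 + 80 @ $7.95 + 56 @ $8.05 + 268 @ $10.60 = $4,611.30
Total COGS = $6,669.20 + $4,611.30 = $11,280.50
Ending inventory: 233 @ $11.20 + 10 @ $10.60 = $2,715.60

Ending inventory = $2,715.60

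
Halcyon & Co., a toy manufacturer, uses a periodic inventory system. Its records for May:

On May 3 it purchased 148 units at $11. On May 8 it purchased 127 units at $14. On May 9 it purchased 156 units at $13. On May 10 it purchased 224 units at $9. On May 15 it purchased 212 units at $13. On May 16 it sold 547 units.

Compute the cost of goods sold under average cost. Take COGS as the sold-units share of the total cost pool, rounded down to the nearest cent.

COGS = $6,439.07

May 16, sell 547: 547/867 × $10,206.00 → $6,439.07
Ending inventory (cost pool remaining) = $3,766.93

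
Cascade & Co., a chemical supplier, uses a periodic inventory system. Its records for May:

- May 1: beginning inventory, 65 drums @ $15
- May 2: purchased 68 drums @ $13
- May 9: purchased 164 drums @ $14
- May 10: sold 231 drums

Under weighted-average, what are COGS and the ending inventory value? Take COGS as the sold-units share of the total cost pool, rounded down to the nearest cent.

May 10, sell 231: 231/297 × $4,155.00 → $3,231.66
Ending inventory (cost pool remaining) = $923.34

COGS = $3,231.66; ending inventory = $923.34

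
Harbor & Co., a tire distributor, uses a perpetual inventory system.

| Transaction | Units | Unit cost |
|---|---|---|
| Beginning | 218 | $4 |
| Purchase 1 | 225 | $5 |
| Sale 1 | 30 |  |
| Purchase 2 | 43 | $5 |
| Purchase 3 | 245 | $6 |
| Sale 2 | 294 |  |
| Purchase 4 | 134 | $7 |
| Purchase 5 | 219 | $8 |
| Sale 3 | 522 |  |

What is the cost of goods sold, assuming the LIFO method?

Sale 1 (30) [LIFO — newest first]: 30 @ $5 = $150
Sale 2 (294) [LIFO — newest first]: 245 @ $6 + 43 @ $5 + 6 @ $5 = $1,715
Sale 3 (522) [LIFO — newest first]: 219 @ $8 + 134 @ $7 + 169 @ $5 = $3,535
Total COGS = $150 + $1,715 + $3,535 = $5,400
Ending inventory: 218 @ $4 + 20 @ $5 = $972
Check: goods available $6,372 = COGS $5,400 + ending $972

COGS = $5,400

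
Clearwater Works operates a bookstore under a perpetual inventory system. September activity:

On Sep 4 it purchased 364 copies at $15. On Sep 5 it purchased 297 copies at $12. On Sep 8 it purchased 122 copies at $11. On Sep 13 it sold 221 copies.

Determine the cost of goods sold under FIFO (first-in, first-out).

Sep 13, 221 sold [FIFO — oldest first]: 221 @ $15 = $3,315
Ending inventory: 143 @ $15 + 297 @ $12 + 122 @ $11 = $7,051

COGS = $3,315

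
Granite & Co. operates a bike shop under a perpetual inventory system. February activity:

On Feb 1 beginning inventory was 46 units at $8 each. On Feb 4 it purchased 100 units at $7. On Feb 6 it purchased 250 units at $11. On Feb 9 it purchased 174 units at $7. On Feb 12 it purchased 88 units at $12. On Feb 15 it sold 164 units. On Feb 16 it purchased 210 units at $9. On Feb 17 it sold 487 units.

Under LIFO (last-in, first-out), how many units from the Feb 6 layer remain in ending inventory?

71

Feb 15, 164 sold [LIFO — newest first]: 88 @ $12 + 76 @ $7 = $1,588
Feb 17, 487 sold [LIFO — newest first]: 210 @ $9 + 98 @ $7 + 179 @ $11 = $4,545
Total COGS = $1,588 + $4,545 = $6,133
Ending inventory: 46 @ $8 + 100 @ $7 + 71 @ $11 = $1,849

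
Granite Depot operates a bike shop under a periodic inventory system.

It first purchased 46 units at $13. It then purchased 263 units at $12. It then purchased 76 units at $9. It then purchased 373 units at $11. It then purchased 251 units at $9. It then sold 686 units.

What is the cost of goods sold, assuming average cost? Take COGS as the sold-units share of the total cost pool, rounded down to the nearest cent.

COGS = $7,342.71

Sale 1, sell 686: 686/1009 × $10,800.00 → $7,342.71
Ending inventory (cost pool remaining) = $3,457.29
Check: goods available $10,800.00 = COGS $7,342.71 + ending $3,457.29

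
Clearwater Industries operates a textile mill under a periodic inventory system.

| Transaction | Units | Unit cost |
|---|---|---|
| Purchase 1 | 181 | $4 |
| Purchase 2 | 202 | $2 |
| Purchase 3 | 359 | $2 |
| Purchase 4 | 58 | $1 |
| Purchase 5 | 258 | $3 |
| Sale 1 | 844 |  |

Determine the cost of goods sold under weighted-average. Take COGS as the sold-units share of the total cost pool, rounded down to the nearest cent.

Sale 1, sell 844: 844/1058 × $2,678.00 → $2,136.32
Ending inventory (cost pool remaining) = $541.68

COGS = $2,136.32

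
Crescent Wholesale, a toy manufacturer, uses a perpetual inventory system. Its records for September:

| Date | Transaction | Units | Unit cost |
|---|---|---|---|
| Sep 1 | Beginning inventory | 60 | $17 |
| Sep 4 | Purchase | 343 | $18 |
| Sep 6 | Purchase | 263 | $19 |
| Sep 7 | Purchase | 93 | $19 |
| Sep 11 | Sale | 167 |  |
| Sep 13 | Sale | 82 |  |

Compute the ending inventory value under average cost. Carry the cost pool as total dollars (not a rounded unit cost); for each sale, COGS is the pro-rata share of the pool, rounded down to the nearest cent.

Ending inventory = $9,378.90

After Sep 1: 60 on hand, pool $1,020.00 (≈ $17.0000 each)
After Sep 4: 403 on hand, pool $7,194.00 (≈ $17.8511 each)
After Sep 6: 666 on hand, pool $12,191.00 (≈ $18.3048 each)
After Sep 7: 759 on hand, pool $13,958.00 (≈ $18.3900 each)
Sep 11, sell 167: 167/759 × $13,958.00 → $3,071.12
Sep 13, sell 82: 82/592 × $10,886.88 → $1,507.98
Total COGS = $3,071.12 + $1,507.98 = $4,579.10
Ending inventory (cost pool remaining) = $9,378.90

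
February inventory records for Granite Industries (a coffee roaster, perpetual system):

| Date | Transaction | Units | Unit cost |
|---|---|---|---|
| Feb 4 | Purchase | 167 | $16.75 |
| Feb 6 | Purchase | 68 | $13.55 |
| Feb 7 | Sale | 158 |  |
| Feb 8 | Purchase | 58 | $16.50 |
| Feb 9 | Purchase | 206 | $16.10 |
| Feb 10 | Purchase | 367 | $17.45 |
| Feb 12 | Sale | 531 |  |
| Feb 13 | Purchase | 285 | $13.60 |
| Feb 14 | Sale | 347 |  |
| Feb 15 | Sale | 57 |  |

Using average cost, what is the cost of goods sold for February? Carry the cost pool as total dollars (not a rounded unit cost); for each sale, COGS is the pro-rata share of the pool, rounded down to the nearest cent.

COGS = $17,412.43

After Feb 4: 167 on hand, pool $2,797.25 (≈ $16.7500 each)
After Feb 6: 235 on hand, pool $3,718.65 (≈ $15.8240 each)
Feb 7, sell 158: 158/235 × $3,718.65 → $2,500.19
After Feb 8: 135 on hand, pool $2,175.46 (≈ $16.1145 each)
After Feb 9: 341 on hand, pool $5,492.06 (≈ $16.1057 each)
After Feb 10: 708 on hand, pool $11,896.21 (≈ $16.8026 each)
Feb 12, sell 531: 531/708 × $11,896.21 → $8,922.15
After Feb 13: 462 on hand, pool $6,850.06 (≈ $14.8270 each)
Feb 14, sell 347: 347/462 × $6,850.06 → $5,144.95
Feb 15, sell 57: 57/115 × $1,705.11 → $845.14
Total COGS = $2,500.19 + $8,922.15 + $5,144.95 + $845.14 = $17,412.43
Ending inventory (cost pool remaining) = $859.97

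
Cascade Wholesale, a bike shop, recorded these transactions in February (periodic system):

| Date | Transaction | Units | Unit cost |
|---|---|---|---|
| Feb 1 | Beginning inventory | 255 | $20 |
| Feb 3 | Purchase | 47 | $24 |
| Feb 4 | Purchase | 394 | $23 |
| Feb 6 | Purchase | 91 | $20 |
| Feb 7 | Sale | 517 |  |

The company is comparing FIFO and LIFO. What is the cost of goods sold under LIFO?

COGS = $11,650

FIFO COGS: 255 @ $20 + 47 @ $24 + 215 @ $23 = $11,173
LIFO COGS: 91 @ $20 + 394 @ $23 + 32 @ $24 = $11,650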